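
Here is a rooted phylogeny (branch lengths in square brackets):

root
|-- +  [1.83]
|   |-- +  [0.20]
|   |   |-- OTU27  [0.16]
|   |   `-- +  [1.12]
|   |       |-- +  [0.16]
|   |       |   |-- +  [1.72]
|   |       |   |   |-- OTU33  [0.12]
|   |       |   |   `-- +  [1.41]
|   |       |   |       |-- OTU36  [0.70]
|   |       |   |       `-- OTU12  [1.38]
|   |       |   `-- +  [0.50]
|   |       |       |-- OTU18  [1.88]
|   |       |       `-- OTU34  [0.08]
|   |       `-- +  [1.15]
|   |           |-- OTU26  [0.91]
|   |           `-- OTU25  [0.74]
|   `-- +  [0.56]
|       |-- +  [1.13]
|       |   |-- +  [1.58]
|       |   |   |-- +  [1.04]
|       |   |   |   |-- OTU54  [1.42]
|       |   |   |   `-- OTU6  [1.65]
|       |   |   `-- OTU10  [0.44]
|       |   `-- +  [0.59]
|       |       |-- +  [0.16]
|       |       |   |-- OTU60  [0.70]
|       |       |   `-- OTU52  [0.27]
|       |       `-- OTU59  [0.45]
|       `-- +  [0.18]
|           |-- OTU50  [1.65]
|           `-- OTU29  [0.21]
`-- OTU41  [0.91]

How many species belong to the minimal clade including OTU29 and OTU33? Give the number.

16

The MRCA of OTU29 and OTU33 is the node subtending ((OTU27,(((OTU33,(OTU36,OTU12)),(OTU18,OTU34)),(OTU26,OTU25))),((((OTU54,OTU6),OTU10),((OTU60,OTU52),OTU59)),(OTU50,OTU29))).
That clade contains 16 terminal taxa: OTU10, OTU12, OTU18, OTU25, OTU26, OTU27, OTU29, OTU33, OTU34, OTU36, OTU50, OTU52, OTU54, OTU59, OTU6, OTU60.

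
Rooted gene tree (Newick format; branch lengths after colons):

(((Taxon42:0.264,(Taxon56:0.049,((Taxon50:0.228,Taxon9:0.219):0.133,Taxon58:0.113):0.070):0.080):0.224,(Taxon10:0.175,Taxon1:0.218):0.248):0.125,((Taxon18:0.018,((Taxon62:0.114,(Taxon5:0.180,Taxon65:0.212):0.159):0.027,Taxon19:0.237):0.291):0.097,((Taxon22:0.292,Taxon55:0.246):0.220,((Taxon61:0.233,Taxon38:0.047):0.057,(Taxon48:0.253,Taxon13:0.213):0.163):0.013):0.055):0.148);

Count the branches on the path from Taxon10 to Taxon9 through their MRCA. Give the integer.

The MRCA of Taxon10 and Taxon9 is the node subtending ((Taxon42,(Taxon56,((Taxon50,Taxon9),Taxon58))),(Taxon10,Taxon1)).
From Taxon10 up to that node: 2 branches. From Taxon9 up to the same node: 5 branches. Total: 2 + 5 = 7.

7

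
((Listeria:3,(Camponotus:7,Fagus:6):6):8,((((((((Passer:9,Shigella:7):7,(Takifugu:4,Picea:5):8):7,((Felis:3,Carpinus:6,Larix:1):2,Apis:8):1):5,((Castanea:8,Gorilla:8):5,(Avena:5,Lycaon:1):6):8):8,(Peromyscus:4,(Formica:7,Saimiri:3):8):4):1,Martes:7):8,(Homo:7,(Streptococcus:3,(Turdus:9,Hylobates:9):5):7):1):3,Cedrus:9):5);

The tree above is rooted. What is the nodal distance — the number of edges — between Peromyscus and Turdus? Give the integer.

The MRCA of Peromyscus and Turdus is the node subtending (((((((Passer,Shigella),(Takifugu,Picea)),((Felis,Carpinus,Larix),Apis)),((Castanea,Gorilla),(Avena,Lycaon))),(Peromyscus,(Formica,Saimiri))),Martes),(Homo,(Streptococcus,(Turdus,Hylobates)))).
From Peromyscus up to that node: 4 branches. From Turdus up to the same node: 4 branches. Total: 4 + 4 = 8.

8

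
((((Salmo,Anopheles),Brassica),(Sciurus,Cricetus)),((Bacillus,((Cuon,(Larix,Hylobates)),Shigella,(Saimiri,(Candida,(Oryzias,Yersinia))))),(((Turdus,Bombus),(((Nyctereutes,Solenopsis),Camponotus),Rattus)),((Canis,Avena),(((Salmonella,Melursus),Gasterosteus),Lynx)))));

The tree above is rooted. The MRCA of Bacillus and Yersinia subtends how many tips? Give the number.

The MRCA of Bacillus and Yersinia is the node subtending (Bacillus,((Cuon,(Larix,Hylobates)),Shigella,(Saimiri,(Candida,(Oryzias,Yersinia))))).
That clade contains 9 terminal taxa: Bacillus, Candida, Cuon, Hylobates, Larix, Oryzias, Saimiri, Shigella, Yersinia.

9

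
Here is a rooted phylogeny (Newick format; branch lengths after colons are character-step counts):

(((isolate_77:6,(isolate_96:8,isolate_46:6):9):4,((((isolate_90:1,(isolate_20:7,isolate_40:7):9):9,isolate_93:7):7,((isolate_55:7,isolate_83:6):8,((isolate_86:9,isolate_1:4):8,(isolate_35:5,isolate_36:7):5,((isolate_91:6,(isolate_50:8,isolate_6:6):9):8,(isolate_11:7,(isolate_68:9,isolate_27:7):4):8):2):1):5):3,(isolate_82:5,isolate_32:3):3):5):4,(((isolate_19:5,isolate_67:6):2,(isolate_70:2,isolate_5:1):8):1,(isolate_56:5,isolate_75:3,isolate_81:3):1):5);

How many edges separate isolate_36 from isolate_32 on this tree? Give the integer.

The MRCA of isolate_36 and isolate_32 is the node subtending ((((isolate_90,(isolate_20,isolate_40)),isolate_93),((isolate_55,isolate_83),((isolate_86,isolate_1),(isolate_35,isolate_36),((isolate_91,(isolate_50,isolate_6)),(isolate_11,(isolate_68,isolate_27)))))),(isolate_82,isolate_32)).
From isolate_36 up to that node: 5 branches. From isolate_32 up to the same node: 2 branches. Total: 5 + 2 = 7.

7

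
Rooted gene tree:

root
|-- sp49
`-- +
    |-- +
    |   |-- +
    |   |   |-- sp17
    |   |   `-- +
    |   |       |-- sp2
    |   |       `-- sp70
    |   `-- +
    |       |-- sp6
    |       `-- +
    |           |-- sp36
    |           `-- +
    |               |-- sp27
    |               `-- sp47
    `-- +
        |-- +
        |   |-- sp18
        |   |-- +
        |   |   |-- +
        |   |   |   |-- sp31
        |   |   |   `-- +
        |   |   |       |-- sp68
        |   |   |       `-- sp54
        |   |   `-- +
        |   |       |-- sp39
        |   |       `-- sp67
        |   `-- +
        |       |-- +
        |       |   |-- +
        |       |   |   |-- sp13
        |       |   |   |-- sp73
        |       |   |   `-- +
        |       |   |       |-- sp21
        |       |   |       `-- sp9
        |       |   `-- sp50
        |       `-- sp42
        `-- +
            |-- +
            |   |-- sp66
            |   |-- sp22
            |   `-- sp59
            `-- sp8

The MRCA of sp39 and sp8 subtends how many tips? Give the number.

16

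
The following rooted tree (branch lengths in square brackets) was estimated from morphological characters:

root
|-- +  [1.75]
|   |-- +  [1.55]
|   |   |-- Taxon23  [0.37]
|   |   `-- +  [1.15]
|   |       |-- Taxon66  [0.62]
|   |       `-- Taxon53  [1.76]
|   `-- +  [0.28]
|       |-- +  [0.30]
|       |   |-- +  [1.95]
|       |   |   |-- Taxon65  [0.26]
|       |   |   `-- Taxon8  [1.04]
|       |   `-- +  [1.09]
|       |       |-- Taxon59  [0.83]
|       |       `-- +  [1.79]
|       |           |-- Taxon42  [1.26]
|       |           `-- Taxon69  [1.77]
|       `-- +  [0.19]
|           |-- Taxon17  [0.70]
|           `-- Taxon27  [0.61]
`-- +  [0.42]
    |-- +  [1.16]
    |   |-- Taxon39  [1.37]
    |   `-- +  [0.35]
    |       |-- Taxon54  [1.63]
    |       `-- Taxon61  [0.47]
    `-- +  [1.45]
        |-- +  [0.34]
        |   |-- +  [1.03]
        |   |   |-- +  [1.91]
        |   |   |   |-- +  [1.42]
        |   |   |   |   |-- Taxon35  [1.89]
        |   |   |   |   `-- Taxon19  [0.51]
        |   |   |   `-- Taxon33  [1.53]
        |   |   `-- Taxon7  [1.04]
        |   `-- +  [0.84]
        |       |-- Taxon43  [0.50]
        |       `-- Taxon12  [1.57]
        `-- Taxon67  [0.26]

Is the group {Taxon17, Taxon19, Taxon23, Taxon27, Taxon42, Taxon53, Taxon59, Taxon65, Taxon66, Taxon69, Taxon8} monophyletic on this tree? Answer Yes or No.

The MRCA of the listed taxa is the root, so the smallest clade containing them is the whole tree.
That clade also contains Taxon12, Taxon33, Taxon35, Taxon39, Taxon43, Taxon54, Taxon61, Taxon67, Taxon7, which are not in the proposed group, so the group is not monophyletic.

No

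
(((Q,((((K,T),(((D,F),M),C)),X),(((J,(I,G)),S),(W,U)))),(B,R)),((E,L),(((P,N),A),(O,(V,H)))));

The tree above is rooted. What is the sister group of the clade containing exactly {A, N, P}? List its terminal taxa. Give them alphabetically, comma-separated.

H, O, V

The clade containing exactly {A, N, P} attaches to the tree at the node subtending (((P,N),A),(O,(V,H))).
The other lineage descending from that same node — the sister group — is (O,(V,H)); its 3 tips in alphabetical order are the answer.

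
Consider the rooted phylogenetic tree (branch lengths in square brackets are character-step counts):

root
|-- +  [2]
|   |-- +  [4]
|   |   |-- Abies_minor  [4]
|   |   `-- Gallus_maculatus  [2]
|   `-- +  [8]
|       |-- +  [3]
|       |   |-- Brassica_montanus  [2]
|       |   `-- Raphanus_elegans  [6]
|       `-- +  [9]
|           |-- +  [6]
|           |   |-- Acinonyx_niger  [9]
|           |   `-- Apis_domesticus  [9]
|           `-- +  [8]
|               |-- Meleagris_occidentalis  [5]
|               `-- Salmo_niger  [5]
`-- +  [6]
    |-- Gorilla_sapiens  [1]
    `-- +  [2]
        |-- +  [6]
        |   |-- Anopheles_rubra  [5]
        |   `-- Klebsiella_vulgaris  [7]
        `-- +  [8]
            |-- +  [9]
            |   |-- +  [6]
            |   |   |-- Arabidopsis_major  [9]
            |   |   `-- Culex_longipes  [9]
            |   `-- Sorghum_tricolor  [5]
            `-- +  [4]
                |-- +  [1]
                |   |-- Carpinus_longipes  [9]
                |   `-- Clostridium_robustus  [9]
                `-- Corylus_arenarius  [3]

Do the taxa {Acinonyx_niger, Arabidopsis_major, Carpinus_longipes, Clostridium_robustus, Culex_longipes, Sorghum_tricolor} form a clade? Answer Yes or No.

No

The MRCA of the listed taxa is the root, so the smallest clade containing them is the whole tree.
That clade also contains Abies_minor, Anopheles_rubra, Apis_domesticus, Brassica_montanus, Corylus_arenarius, Gallus_maculatus, Gorilla_sapiens, Klebsiella_vulgaris, Meleagris_occidentalis, Raphanus_elegans, Salmo_niger, which are not in the proposed group, so the group is not monophyletic.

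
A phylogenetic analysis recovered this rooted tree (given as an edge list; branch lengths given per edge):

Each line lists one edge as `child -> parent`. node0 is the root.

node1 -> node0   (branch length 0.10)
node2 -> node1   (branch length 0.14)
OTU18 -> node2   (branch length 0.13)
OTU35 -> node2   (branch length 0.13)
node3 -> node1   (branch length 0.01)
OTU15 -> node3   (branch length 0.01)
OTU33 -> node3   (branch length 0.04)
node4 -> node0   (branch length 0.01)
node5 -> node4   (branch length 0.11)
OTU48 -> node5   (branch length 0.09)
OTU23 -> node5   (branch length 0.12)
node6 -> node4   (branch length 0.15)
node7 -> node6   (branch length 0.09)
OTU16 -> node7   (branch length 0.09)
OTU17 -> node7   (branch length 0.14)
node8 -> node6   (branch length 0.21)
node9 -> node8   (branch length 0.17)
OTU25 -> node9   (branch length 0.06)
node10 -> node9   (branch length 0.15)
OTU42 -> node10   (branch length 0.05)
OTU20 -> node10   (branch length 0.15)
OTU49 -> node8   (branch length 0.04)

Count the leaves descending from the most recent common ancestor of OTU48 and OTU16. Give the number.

8

The MRCA of OTU48 and OTU16 is the node subtending ((OTU48,OTU23),((OTU16,OTU17),((OTU25,(OTU42,OTU20)),OTU49))).
That clade contains 8 terminal taxa: OTU16, OTU17, OTU20, OTU23, OTU25, OTU42, OTU48, OTU49.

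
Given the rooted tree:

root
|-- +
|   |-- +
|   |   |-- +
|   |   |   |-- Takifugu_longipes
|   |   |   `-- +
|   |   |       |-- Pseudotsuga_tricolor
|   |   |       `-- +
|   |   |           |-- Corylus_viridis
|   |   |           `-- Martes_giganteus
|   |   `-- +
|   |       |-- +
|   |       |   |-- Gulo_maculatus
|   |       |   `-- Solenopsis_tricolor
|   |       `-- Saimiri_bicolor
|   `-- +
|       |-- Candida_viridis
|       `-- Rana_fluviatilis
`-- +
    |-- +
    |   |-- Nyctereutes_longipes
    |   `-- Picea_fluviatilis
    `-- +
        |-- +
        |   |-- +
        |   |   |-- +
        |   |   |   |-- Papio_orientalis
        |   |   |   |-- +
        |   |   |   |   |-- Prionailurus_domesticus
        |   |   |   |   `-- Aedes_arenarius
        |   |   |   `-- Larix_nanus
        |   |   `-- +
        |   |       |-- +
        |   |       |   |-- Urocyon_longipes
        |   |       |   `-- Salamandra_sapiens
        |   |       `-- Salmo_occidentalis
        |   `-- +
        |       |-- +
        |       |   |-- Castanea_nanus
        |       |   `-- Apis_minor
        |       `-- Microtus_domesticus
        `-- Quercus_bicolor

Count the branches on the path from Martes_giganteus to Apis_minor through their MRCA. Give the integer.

12

The MRCA of Martes_giganteus and Apis_minor is the root of the tree.
From Martes_giganteus up to that node: 6 branches. From Apis_minor up to the same node: 6 branches. Total: 6 + 6 = 12.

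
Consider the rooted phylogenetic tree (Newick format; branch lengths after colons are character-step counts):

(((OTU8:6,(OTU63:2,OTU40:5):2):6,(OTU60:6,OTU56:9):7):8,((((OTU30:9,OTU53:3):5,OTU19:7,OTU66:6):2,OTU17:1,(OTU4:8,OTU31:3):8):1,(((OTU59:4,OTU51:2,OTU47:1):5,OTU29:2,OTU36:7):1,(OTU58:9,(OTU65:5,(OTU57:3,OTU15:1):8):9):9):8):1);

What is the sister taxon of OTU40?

OTU40 attaches to the tree at the node subtending (OTU63,OTU40).
The other lineage descending from that same node — the sister group — is the single tip OTU63.

OTU63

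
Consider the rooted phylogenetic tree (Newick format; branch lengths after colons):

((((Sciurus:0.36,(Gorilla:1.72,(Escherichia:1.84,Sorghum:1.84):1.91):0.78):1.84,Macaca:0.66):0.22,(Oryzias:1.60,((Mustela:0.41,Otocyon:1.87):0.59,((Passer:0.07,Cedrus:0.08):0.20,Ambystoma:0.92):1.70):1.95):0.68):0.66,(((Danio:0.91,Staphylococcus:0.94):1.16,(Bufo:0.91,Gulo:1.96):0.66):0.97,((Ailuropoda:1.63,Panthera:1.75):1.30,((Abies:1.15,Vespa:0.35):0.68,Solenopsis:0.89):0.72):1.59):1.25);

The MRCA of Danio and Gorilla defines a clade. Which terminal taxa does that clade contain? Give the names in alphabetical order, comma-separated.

Tracing Danio: it sits inside (Danio,Staphylococcus).
Tracing Gorilla: it sits inside (Gorilla,(Escherichia,Sorghum)).
The smallest clade enclosing both is the whole tree (their MRCA is the root), so the answer is all 20 tips in alphabetical order.

Abies, Ailuropoda, Ambystoma, Bufo, Cedrus, Danio, Escherichia, Gorilla, Gulo, Macaca, Mustela, Oryzias, Otocyon, Panthera, Passer, Sciurus, Solenopsis, Sorghum, Staphylococcus, Vespa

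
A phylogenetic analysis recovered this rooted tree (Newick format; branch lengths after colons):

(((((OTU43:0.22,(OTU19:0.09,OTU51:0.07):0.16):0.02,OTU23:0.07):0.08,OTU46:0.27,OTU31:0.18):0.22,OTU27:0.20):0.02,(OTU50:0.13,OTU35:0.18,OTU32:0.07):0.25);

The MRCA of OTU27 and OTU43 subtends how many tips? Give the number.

7

The MRCA of OTU27 and OTU43 is the node subtending ((((OTU43,(OTU19,OTU51)),OTU23),OTU46,OTU31),OTU27).
That clade contains 7 terminal taxa: OTU19, OTU23, OTU27, OTU31, OTU43, OTU46, OTU51.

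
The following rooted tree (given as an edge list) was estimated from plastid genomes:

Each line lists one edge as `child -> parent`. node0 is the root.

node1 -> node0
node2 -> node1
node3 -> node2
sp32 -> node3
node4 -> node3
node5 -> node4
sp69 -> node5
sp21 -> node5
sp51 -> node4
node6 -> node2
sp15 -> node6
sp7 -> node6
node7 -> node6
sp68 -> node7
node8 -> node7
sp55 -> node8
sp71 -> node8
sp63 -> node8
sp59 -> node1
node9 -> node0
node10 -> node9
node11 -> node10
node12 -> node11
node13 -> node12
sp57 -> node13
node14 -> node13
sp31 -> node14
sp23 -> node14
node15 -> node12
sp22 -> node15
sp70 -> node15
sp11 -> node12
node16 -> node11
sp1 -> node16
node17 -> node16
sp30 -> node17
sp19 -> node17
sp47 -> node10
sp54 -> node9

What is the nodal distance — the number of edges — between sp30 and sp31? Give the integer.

The MRCA of sp30 and sp31 is the node subtending (((sp57,(sp31,sp23)),(sp22,sp70),sp11),(sp1,(sp30,sp19))).
From sp30 up to that node: 3 branches. From sp31 up to the same node: 4 branches. Total: 3 + 4 = 7.

7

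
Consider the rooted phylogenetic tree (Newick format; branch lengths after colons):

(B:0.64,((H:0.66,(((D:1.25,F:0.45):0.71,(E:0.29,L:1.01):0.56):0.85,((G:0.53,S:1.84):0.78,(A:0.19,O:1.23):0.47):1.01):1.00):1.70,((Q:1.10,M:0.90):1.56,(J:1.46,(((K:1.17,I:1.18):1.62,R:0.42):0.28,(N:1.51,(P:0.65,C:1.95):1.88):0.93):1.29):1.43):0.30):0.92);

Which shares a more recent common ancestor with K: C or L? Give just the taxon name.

C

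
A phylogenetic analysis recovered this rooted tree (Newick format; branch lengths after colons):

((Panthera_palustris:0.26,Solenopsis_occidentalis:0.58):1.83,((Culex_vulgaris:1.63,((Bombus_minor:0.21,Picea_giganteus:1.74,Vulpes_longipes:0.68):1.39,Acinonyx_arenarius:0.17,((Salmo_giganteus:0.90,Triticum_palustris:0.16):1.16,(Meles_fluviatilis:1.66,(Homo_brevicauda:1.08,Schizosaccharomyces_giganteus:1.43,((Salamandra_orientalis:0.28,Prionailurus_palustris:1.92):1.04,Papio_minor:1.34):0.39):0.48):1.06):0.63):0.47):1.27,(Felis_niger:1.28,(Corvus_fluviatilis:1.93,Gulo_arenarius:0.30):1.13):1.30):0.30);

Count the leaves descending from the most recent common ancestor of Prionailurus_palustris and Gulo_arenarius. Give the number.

16

The MRCA of Prionailurus_palustris and Gulo_arenarius is the node subtending ((Culex_vulgaris,((Bombus_minor,Picea_giganteus,Vulpes_longipes),Acinonyx_arenarius,((Salmo_giganteus,Triticum_palustris),(Meles_fluviatilis,(Homo_brevicauda,Schizosaccharomyces_giganteus,((Salamandra_orientalis,Prionailurus_palustris),Papio_minor)))))),(Felis_niger,(Corvus_fluviatilis,Gulo_arenarius))).
That clade contains 16 terminal taxa: Acinonyx_arenarius, Bombus_minor, Corvus_fluviatilis, Culex_vulgaris, Felis_niger, Gulo_arenarius, Homo_brevicauda, Meles_fluviatilis, Papio_minor, Picea_giganteus, Prionailurus_palustris, Salamandra_orientalis, Salmo_giganteus, Schizosaccharomyces_giganteus, Triticum_palustris, Vulpes_longipes.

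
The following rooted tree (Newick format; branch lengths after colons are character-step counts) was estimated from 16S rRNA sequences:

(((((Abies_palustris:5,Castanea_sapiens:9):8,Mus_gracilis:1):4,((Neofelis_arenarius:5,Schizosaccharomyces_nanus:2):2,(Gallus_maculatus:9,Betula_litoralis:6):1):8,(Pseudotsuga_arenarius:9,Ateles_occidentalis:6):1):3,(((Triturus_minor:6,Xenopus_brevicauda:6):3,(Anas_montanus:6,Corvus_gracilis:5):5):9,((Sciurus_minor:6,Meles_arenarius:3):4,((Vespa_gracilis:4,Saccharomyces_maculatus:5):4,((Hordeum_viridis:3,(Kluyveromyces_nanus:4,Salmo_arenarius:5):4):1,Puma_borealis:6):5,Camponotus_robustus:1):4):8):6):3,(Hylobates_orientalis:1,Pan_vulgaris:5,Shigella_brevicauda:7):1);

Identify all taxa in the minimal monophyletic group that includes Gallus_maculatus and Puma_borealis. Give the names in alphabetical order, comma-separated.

Tracing Gallus_maculatus: it sits inside (Gallus_maculatus,Betula_litoralis).
Tracing Puma_borealis: it sits inside ((Hordeum_viridis,(Kluyveromyces_nanus,Salmo_arenarius)),Puma_borealis).
The smallest clade enclosing both is ((((Abies_palustris,Castanea_sapiens),Mus_gracilis),((Neofelis_arenarius,Schizosaccharomyces_nanus),(Gallus_maculatus,Betula_litoralis)),(Pseudotsuga_arenarius,Ateles_occidentalis)),(((Triturus_minor,Xenopus_brevicauda),(Anas_montanus,Corvus_gracilis)),((Sciurus_minor,Meles_arenarius),((Vespa_gracilis,Saccharomyces_maculatus),((Hordeum_viridis,(Kluyveromyces_nanus,Salmo_arenarius)),Puma_borealis),Camponotus_robustus)))); the answer is its 22 terminal taxa in alphabetical order.

Abies_palustris, Anas_montanus, Ateles_occidentalis, Betula_litoralis, Camponotus_robustus, Castanea_sapiens, Corvus_gracilis, Gallus_maculatus, Hordeum_viridis, Kluyveromyces_nanus, Meles_arenarius, Mus_gracilis, Neofelis_arenarius, Pseudotsuga_arenarius, Puma_borealis, Saccharomyces_maculatus, Salmo_arenarius, Schizosaccharomyces_nanus, Sciurus_minor, Triturus_minor, Vespa_gracilis, Xenopus_brevicauda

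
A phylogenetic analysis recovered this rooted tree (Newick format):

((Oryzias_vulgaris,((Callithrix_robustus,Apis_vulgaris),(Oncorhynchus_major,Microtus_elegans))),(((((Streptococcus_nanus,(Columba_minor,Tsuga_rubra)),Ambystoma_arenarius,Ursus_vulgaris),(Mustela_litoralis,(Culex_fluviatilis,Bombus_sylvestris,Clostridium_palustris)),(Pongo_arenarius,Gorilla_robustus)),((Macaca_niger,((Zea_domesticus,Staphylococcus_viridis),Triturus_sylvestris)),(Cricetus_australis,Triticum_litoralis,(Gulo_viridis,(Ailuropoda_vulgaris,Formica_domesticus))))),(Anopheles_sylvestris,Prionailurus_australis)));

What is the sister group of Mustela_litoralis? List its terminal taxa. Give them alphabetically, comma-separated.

Bombus_sylvestris, Clostridium_palustris, Culex_fluviatilis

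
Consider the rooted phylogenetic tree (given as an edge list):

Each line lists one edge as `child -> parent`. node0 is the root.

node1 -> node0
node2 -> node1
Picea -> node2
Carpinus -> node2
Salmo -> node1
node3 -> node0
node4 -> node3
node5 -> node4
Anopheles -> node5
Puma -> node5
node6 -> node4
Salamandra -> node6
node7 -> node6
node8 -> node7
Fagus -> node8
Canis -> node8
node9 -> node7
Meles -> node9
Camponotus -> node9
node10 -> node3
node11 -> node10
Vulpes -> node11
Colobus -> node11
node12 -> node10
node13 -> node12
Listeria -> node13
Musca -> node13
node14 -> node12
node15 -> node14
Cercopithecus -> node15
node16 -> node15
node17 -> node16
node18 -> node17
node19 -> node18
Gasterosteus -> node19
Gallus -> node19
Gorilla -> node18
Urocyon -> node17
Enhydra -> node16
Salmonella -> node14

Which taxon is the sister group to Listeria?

Musca

Listeria attaches to the tree at the node subtending (Listeria,Musca).
The other lineage descending from that same node — the sister group — is the single tip Musca.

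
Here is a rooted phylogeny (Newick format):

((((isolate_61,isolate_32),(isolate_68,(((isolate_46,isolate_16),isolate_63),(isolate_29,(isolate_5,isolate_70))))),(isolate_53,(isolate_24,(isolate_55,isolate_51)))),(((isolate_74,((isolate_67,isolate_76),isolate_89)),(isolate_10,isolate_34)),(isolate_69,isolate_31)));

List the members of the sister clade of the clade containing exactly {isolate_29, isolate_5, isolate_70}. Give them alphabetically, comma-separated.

isolate_16, isolate_46, isolate_63

The clade containing exactly {isolate_29, isolate_5, isolate_70} attaches to the tree at the node subtending (((isolate_46,isolate_16),isolate_63),(isolate_29,(isolate_5,isolate_70))).
The other lineage descending from that same node — the sister group — is ((isolate_46,isolate_16),isolate_63); its 3 tips in alphabetical order are the answer.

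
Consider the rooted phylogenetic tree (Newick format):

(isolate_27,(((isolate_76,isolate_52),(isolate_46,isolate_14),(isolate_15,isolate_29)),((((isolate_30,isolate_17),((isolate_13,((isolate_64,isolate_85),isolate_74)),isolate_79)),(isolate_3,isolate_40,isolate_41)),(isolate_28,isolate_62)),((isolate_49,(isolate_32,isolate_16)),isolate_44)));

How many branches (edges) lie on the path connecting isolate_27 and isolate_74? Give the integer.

The MRCA of isolate_27 and isolate_74 is the root of the tree.
From isolate_27 up to that node: 1 branch. From isolate_74 up to the same node: 8 branches. Total: 1 + 8 = 9.

9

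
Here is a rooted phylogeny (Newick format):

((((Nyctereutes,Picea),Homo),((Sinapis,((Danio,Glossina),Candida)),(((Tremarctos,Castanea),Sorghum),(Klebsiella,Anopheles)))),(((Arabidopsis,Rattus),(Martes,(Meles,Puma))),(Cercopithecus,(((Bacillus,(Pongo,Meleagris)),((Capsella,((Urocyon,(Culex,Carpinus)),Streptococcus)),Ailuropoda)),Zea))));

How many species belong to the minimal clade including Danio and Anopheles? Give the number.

9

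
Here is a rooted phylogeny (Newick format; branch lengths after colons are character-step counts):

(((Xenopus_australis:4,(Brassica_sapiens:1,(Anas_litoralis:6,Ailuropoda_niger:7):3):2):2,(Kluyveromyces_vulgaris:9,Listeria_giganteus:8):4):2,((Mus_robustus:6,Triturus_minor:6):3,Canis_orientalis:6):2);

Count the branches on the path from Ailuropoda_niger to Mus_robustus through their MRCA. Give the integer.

8

The MRCA of Ailuropoda_niger and Mus_robustus is the root of the tree.
From Ailuropoda_niger up to that node: 5 branches. From Mus_robustus up to the same node: 3 branches. Total: 5 + 3 = 8.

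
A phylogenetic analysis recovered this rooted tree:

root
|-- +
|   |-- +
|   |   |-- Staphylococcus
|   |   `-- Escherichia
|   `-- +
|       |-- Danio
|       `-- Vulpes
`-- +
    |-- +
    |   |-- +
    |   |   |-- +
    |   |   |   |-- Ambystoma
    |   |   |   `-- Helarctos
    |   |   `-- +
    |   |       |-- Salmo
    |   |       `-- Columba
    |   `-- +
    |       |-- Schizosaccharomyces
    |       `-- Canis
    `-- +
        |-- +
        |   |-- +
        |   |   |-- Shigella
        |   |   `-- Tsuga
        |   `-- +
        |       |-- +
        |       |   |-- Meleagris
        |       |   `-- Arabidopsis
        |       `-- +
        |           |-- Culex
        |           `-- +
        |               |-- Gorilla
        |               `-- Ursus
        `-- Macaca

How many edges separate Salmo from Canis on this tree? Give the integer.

The MRCA of Salmo and Canis is the node subtending (((Ambystoma,Helarctos),(Salmo,Columba)),(Schizosaccharomyces,Canis)).
From Salmo up to that node: 3 branches. From Canis up to the same node: 2 branches. Total: 3 + 2 = 5.

5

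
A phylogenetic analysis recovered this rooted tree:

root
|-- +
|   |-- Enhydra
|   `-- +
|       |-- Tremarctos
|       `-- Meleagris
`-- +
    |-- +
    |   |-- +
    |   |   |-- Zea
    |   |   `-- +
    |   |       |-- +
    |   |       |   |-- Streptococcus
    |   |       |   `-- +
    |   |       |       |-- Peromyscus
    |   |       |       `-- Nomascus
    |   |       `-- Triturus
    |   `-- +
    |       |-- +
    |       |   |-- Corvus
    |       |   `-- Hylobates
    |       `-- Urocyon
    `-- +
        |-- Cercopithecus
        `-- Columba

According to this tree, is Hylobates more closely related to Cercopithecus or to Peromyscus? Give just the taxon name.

Peromyscus

The MRCA of Hylobates and Peromyscus subtends ((Zea,((Streptococcus,(Peromyscus,Nomascus)),Triturus)),((Corvus,Hylobates),Urocyon)) (8 taxa).
The MRCA of Hylobates and Cercopithecus subtends (((Zea,((Streptococcus,(Peromyscus,Nomascus)),Triturus)),((Corvus,Hylobates),Urocyon)),(Cercopithecus,Columba)) (10 taxa).
The first is nested inside the second, so Hylobates shares a more recent common ancestor with Peromyscus.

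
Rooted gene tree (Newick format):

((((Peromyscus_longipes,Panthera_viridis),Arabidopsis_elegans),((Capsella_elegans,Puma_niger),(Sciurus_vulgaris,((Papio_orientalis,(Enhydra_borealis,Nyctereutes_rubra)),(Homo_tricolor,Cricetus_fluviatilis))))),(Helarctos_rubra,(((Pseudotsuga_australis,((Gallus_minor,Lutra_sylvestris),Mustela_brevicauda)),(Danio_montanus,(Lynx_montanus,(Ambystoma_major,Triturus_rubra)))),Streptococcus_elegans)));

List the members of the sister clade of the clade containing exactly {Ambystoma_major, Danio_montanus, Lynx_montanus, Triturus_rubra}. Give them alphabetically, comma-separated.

Gallus_minor, Lutra_sylvestris, Mustela_brevicauda, Pseudotsuga_australis

The clade containing exactly {Ambystoma_major, Danio_montanus, Lynx_montanus, Triturus_rubra} attaches to the tree at the node subtending ((Pseudotsuga_australis,((Gallus_minor,Lutra_sylvestris),Mustela_brevicauda)),(Danio_montanus,(Lynx_montanus,(Ambystoma_major,Triturus_rubra)))).
The other lineage descending from that same node — the sister group — is (Pseudotsuga_australis,((Gallus_minor,Lutra_sylvestris),Mustela_brevicauda)); its 4 tips in alphabetical order are the answer.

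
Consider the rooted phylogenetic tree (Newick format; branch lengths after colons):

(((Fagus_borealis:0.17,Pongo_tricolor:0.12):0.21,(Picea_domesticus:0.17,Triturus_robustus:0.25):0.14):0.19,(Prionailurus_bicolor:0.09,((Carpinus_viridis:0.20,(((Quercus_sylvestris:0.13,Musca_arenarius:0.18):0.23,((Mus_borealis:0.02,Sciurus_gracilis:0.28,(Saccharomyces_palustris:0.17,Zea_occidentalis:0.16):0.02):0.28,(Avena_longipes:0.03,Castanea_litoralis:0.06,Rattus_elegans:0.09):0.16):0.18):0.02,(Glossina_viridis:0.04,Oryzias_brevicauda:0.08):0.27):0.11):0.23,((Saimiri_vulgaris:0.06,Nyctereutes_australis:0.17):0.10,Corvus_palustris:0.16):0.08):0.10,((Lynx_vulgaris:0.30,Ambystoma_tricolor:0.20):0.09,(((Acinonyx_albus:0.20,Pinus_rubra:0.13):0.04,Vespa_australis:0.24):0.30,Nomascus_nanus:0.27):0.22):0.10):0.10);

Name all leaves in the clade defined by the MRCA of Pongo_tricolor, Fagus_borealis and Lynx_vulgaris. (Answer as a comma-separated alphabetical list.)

Acinonyx_albus, Ambystoma_tricolor, Avena_longipes, Carpinus_viridis, Castanea_litoralis, Corvus_palustris, Fagus_borealis, Glossina_viridis, Lynx_vulgaris, Mus_borealis, Musca_arenarius, Nomascus_nanus, Nyctereutes_australis, Oryzias_brevicauda, Picea_domesticus, Pinus_rubra, Pongo_tricolor, Prionailurus_bicolor, Quercus_sylvestris, Rattus_elegans, Saccharomyces_palustris, Saimiri_vulgaris, Sciurus_gracilis, Triturus_robustus, Vespa_australis, Zea_occidentalis

Tracing Pongo_tricolor: it sits inside (Fagus_borealis,Pongo_tricolor).
Tracing Fagus_borealis: it sits inside (Fagus_borealis,Pongo_tricolor).
Tracing Lynx_vulgaris: it sits inside (Lynx_vulgaris,Ambystoma_tricolor).
The smallest clade enclosing all 3 is the whole tree (their MRCA is the root), so the answer is all 26 tips in alphabetical order.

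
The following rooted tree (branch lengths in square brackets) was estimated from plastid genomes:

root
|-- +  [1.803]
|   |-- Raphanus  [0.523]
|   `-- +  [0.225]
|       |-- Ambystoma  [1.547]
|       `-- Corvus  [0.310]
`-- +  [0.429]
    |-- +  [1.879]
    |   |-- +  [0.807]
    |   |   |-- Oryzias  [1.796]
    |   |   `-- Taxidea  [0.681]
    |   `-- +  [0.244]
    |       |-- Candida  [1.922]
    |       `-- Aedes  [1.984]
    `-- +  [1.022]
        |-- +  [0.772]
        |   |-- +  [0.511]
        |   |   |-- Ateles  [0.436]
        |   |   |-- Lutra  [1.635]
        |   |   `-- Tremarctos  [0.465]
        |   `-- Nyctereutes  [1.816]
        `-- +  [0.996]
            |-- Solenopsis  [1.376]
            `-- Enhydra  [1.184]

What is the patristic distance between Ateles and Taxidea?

The path runs Ateles → … → MRCA → … → Taxidea; the MRCA is the node subtending (((Oryzias,Taxidea),(Candida,Aedes)),(((Ateles,Lutra,Tremarctos),Nyctereutes),(Solenopsis,Enhydra))).
Branch lengths along that path: 0.436 + 0.511 + 0.772 + 1.022 + 1.879 + 0.807 + 0.681 = 6.108.

6.108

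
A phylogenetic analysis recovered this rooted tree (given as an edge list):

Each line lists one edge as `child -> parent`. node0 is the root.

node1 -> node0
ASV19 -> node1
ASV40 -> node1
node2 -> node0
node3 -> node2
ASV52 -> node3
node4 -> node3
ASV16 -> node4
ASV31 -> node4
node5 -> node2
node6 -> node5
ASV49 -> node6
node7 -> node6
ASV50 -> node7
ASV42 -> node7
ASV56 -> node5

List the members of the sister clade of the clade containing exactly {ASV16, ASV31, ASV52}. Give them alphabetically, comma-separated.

ASV42, ASV49, ASV50, ASV56

The clade containing exactly {ASV16, ASV31, ASV52} attaches to the tree at the node subtending ((ASV52,(ASV16,ASV31)),((ASV49,(ASV50,ASV42)),ASV56)).
The other lineage descending from that same node — the sister group — is ((ASV49,(ASV50,ASV42)),ASV56); its 4 tips in alphabetical order are the answer.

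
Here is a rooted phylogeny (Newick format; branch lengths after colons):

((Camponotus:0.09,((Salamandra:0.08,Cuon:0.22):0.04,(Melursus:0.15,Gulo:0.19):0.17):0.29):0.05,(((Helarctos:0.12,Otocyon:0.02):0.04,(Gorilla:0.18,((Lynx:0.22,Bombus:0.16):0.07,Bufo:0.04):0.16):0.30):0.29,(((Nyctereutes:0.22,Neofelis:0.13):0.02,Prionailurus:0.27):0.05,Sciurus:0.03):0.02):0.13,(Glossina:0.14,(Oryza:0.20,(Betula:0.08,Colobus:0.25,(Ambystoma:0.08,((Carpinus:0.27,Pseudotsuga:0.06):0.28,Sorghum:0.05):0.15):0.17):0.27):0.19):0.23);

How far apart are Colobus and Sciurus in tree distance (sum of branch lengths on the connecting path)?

The path runs Colobus → … → MRCA → … → Sciurus; the MRCA is the root of the tree.
Branch lengths along that path: 0.25 + 0.27 + 0.19 + 0.23 + 0.13 + 0.02 + 0.03 = 1.12.

1.12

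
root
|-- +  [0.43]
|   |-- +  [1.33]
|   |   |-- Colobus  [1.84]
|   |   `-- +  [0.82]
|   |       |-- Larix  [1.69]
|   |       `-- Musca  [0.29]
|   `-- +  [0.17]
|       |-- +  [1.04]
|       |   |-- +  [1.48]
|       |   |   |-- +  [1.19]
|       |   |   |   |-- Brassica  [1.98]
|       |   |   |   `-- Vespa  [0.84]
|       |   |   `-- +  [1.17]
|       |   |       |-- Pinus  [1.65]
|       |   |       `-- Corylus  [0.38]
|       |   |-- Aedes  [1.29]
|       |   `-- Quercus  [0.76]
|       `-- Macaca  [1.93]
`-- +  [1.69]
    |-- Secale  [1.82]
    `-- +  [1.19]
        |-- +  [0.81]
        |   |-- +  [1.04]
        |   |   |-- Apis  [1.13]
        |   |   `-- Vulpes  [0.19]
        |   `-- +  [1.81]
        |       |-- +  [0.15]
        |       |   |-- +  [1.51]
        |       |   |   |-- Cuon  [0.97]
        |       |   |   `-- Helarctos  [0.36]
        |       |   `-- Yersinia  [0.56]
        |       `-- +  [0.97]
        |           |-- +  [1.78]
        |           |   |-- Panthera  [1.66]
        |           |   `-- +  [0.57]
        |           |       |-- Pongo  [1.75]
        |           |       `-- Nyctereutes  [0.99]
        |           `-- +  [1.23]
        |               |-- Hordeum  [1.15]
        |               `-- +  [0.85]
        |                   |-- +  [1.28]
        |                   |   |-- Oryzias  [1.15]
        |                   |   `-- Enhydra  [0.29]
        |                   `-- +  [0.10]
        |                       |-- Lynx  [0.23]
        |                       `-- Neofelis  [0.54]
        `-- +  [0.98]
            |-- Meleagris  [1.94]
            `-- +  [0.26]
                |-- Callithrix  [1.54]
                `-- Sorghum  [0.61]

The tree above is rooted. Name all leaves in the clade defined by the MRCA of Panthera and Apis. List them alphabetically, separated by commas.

Apis, Cuon, Enhydra, Helarctos, Hordeum, Lynx, Neofelis, Nyctereutes, Oryzias, Panthera, Pongo, Vulpes, Yersinia

Tracing Panthera: it sits inside (Panthera,(Pongo,Nyctereutes)).
Tracing Apis: it sits inside (Apis,Vulpes).
The smallest clade enclosing both is ((Apis,Vulpes),(((Cuon,Helarctos),Yersinia),((Panthera,(Pongo,Nyctereutes)),(Hordeum,((Oryzias,Enhydra),(Lynx,Neofelis)))))); the answer is its 13 terminal taxa in alphabetical order.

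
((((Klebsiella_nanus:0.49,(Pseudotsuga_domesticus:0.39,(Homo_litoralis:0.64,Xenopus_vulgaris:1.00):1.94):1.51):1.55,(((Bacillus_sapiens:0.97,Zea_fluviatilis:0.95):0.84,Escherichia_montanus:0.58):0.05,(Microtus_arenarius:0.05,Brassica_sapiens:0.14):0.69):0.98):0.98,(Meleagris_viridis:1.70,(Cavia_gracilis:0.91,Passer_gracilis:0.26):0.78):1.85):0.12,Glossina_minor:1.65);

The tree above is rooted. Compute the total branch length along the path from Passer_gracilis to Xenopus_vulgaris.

9.87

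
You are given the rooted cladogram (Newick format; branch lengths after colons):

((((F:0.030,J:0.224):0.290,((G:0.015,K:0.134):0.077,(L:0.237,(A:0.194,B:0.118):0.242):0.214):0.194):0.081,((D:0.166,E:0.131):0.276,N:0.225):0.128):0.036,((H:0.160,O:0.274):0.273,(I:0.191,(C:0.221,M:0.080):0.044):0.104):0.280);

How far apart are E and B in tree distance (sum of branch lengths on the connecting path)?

1.384

The path runs E → … → MRCA → … → B; the MRCA is the node subtending (((F,J),((G,K),(L,(A,B)))),((D,E),N)).
Branch lengths along that path: 0.131 + 0.276 + 0.128 + 0.081 + 0.194 + 0.214 + 0.242 + 0.118 = 1.384.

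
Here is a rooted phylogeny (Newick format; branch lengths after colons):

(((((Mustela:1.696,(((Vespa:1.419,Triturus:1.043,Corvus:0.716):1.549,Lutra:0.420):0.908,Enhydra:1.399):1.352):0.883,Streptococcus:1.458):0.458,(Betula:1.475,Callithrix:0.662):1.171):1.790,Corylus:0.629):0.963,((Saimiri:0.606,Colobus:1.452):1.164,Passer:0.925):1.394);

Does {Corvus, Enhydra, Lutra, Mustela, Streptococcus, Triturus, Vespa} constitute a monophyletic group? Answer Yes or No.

Yes

The most recent common ancestor of these taxa subtends ((Mustela,(((Vespa,Triturus,Corvus),Lutra),Enhydra)),Streptococcus).
That clade has exactly 7 tips — every listed taxon and nothing else — so the group is monophyletic.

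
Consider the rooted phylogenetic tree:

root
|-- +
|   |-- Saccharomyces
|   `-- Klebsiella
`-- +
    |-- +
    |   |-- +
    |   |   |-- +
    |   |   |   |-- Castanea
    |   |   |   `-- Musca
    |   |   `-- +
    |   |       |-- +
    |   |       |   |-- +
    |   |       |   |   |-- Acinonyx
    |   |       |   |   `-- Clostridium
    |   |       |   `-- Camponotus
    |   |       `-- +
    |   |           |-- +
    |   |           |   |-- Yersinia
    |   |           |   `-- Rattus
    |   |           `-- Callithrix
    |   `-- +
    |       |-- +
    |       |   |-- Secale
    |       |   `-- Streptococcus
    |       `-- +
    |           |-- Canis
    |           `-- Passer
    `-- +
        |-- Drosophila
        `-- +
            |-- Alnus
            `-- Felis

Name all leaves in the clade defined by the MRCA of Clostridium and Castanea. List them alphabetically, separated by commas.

Acinonyx, Callithrix, Camponotus, Castanea, Clostridium, Musca, Rattus, Yersinia

Tracing Clostridium: it sits inside (Acinonyx,Clostridium).
Tracing Castanea: it sits inside (Castanea,Musca).
The smallest clade enclosing both is ((Castanea,Musca),(((Acinonyx,Clostridium),Camponotus),((Yersinia,Rattus),Callithrix))); the answer is its 8 terminal taxa in alphabetical order.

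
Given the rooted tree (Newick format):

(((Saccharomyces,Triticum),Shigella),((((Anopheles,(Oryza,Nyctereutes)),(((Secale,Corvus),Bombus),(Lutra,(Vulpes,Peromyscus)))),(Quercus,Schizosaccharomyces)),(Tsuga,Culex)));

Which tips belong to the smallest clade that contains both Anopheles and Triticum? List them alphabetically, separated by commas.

Anopheles, Bombus, Corvus, Culex, Lutra, Nyctereutes, Oryza, Peromyscus, Quercus, Saccharomyces, Schizosaccharomyces, Secale, Shigella, Triticum, Tsuga, Vulpes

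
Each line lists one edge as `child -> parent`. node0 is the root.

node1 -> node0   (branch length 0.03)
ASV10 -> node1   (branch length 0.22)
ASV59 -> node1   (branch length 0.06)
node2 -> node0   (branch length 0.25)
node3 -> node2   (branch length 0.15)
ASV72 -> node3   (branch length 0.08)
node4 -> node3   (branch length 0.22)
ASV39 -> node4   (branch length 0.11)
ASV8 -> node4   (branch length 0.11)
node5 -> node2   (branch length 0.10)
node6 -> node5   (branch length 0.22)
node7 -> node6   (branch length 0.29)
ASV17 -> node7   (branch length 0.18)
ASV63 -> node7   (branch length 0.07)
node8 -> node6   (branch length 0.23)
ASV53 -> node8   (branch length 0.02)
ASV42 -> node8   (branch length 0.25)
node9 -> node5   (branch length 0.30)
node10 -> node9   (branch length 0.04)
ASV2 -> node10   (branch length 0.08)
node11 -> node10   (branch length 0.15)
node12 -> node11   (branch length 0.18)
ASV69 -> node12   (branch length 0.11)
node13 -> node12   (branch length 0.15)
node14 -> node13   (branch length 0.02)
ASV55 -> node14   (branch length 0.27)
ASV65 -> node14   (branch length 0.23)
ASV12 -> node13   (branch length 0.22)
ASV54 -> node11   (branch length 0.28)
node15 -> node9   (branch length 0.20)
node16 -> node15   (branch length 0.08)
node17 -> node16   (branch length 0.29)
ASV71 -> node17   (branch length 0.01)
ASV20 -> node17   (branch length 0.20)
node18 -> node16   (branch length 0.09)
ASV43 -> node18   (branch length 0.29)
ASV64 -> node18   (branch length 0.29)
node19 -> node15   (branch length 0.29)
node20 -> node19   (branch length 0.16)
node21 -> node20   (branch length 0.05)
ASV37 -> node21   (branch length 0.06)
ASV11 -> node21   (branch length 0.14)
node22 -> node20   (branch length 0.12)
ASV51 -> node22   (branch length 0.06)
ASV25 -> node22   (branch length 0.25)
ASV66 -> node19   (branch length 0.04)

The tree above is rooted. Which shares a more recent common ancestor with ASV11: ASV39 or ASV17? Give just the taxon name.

The MRCA of ASV11 and ASV17 subtends (((ASV17,ASV63),(ASV53,ASV42)),((ASV2,((ASV69,((ASV55,ASV65),ASV12)),ASV54)),(((ASV71,ASV20),(ASV43,ASV64)),(((ASV37,ASV11),(ASV51,ASV25)),ASV66)))) (19 taxa).
The MRCA of ASV11 and ASV39 subtends ((ASV72,(ASV39,ASV8)),(((ASV17,ASV63),(ASV53,ASV42)),((ASV2,((ASV69,((ASV55,ASV65),ASV12)),ASV54)),(((ASV71,ASV20),(ASV43,ASV64)),(((ASV37,ASV11),(ASV51,ASV25)),ASV66))))) (22 taxa).
The first is nested inside the second, so ASV11 shares a more recent common ancestor with ASV17.

ASV17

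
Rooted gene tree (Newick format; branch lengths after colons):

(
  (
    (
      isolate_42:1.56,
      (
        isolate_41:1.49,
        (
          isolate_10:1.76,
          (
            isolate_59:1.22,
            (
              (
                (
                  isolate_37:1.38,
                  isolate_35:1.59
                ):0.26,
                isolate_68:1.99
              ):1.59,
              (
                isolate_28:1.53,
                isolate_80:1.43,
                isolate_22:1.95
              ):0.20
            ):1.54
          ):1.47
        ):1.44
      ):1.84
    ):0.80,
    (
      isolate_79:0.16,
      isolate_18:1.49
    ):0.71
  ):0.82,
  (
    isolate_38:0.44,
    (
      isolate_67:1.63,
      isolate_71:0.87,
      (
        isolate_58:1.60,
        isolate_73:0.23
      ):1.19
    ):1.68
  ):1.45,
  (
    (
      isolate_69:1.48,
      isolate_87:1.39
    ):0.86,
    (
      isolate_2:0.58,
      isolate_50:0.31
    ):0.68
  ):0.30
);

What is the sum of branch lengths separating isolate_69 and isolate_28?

The path runs isolate_69 → … → MRCA → … → isolate_28; the MRCA is the root of the tree.
Branch lengths along that path: 1.48 + 0.86 + 0.30 + 0.82 + 0.80 + 1.84 + 1.44 + 1.47 + 1.54 + 0.20 + 1.53 = 12.28.

12.28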